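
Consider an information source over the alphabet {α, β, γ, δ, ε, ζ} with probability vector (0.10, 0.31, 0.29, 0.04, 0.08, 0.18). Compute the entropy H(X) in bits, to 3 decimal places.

2.296 bits

H = −Σ pᵢ log₂ pᵢ.
−0.10·log₂(0.10) = 0.3322
−0.31·log₂(0.31) = 0.5238
−0.29·log₂(0.29) = 0.5179
−0.04·log₂(0.04) = 0.1858
−0.08·log₂(0.08) = 0.2915
−0.18·log₂(0.18) = 0.4453
Sum ≈ 2.2965 → 2.296 bits.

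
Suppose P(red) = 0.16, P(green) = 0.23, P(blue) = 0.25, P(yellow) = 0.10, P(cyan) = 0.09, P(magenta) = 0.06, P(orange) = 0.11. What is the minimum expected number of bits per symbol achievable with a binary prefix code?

Repeatedly combine the two least-probable nodes; the expected code length is the sum of the merged weights.
merge 3/50 + 9/100 → 3/20
merge 1/10 + 11/100 → 21/100
merge 3/20 + 4/25 → 31/100
merge 21/100 + 23/100 → 11/25
merge 1/4 + 31/100 → 14/25
merge 11/25 + 14/25 → 1
L = 3/20 + 21/100 + 31/100 + 11/25 + 14/25 + 1 = 267/100 = 2.67 bits/symbol.

2.67 bits/symbol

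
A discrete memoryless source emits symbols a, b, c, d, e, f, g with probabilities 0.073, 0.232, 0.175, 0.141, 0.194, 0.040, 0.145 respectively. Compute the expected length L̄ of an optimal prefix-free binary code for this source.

2.687 bits/symbol

Repeatedly combine the two least-probable nodes; the expected code length is the sum of the merged weights.
merge 1/25 + 73/1000 → 113/1000
merge 113/1000 + 141/1000 → 127/500
merge 29/200 + 7/40 → 8/25
merge 97/500 + 29/125 → 213/500
merge 127/500 + 8/25 → 287/500
merge 213/500 + 287/500 → 1
L = 113/1000 + 127/500 + 8/25 + 213/500 + 287/500 + 1 = 2687/1000 = 2.687 bits/symbol.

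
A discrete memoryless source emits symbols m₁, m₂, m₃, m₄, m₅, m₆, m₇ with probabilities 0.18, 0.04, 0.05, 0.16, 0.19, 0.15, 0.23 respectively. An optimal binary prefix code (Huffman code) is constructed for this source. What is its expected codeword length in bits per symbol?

2.67 bits/symbol

Repeatedly combine the two least-probable nodes; the expected code length is the sum of the merged weights.
merge 1/25 + 1/20 → 9/100
merge 9/100 + 3/20 → 6/25
merge 4/25 + 9/50 → 17/50
merge 19/100 + 23/100 → 21/50
merge 6/25 + 17/50 → 29/50
merge 21/50 + 29/50 → 1
L = 9/100 + 6/25 + 17/50 + 21/50 + 29/50 + 1 = 267/100 = 2.67 bits/symbol.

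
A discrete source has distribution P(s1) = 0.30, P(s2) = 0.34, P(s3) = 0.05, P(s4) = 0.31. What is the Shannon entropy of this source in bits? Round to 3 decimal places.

H = −Σ pᵢ log₂ pᵢ.
−0.30·log₂(0.30) = 0.5211
−0.34·log₂(0.34) = 0.5292
−0.05·log₂(0.05) = 0.2161
−0.31·log₂(0.31) = 0.5238
Sum ≈ 1.7902 → 1.790 bits.

1.790 bits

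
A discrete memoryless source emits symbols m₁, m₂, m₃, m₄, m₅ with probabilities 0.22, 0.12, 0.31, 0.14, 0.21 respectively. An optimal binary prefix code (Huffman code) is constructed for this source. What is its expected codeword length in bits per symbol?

2.26 bits/symbol

Repeatedly combine the two least-probable nodes; the expected code length is the sum of the merged weights.
merge 3/25 + 7/50 → 13/50
merge 21/100 + 11/50 → 43/100
merge 13/50 + 31/100 → 57/100
merge 43/100 + 57/100 → 1
L = 13/50 + 43/100 + 57/100 + 1 = 113/50 = 2.26 bits/symbol.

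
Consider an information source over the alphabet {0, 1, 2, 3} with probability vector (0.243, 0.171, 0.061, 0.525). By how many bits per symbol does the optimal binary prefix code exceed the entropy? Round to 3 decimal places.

0.041 bits

Entropy H = −Σ p log₂ p ≈ 1.6658 bits.
Huffman merges: 61/1000+171/1000→29/125; 29/125+243/1000→19/40; 19/40+21/40→1. L = 1707/1000 ≈ 1.7070.
L − H = 1.7070 − 1.6658 = 0.041 bits.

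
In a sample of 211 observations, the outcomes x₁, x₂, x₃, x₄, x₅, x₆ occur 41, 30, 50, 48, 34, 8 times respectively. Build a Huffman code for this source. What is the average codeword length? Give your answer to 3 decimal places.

2.521 bits/symbol

Probabilities are the counts divided by 211.
Repeatedly combine the two least-probable nodes; the expected code length is the sum of the merged weights.
merge 8/211 + 30/211 → 38/211
merge 34/211 + 38/211 → 72/211
merge 41/211 + 48/211 → 89/211
merge 50/211 + 72/211 → 122/211
merge 89/211 + 122/211 → 1
L = 38/211 + 72/211 + 89/211 + 122/211 + 1 = 532/211 ≈ 2.521 bits/symbol.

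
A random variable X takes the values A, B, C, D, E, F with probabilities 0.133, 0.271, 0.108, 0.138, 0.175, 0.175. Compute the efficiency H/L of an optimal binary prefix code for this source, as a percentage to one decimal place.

98.6%

Entropy H = −Σ p log₂ p ≈ 2.5187 bits.
Huffman merges: 27/250+133/1000→241/1000; 69/500+7/40→313/1000; 7/40+241/1000→52/125; 271/1000+313/1000→73/125; 52/125+73/125→1. L = 1277/500 ≈ 2.5540.
Efficiency = H/L = 2.5187/2.5540 = 98.6%.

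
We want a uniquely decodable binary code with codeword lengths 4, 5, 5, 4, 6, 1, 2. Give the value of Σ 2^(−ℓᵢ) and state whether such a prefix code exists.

With common denominator 2^6 = 64: Σ 2^(−ℓᵢ) = 4/64 + 2/64 + 2/64 + 4/64 + 1/64 + 32/64 + 16/64 = 61/64 = 0.953125.
Kraft's inequality requires Σ ≤ 1; here Σ = 0.953125 ≤ 1, so such a prefix code exists.

0.953125; yes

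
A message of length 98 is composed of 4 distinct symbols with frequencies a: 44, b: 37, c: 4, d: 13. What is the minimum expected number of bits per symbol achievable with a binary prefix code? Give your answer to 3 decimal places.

1.724 bits/symbol

Probabilities are the counts divided by 98.
Repeatedly combine the two least-probable nodes; the expected code length is the sum of the merged weights.
merge 2/49 + 13/98 → 17/98
merge 17/98 + 37/98 → 27/49
merge 22/49 + 27/49 → 1
L = 17/98 + 27/49 + 1 = 169/98 ≈ 1.724 bits/symbol.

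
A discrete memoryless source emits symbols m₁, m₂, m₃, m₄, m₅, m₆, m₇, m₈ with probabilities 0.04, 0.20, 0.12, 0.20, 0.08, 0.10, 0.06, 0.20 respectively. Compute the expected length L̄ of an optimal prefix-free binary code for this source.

2.88 bits/symbol

Repeatedly combine the two least-probable nodes; the expected code length is the sum of the merged weights.
merge 1/25 + 3/50 → 1/10
merge 2/25 + 1/10 → 9/50
merge 1/10 + 3/25 → 11/50
merge 9/50 + 1/5 → 19/50
merge 1/5 + 1/5 → 2/5
merge 11/50 + 19/50 → 3/5
merge 2/5 + 3/5 → 1
L = 1/10 + 9/50 + 11/50 + 19/50 + 2/5 + 3/5 + 1 = 72/25 = 2.88 bits/symbol.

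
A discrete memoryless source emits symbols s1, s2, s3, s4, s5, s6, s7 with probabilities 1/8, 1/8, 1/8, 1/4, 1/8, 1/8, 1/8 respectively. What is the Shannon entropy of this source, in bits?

2.75 bits

Each probability is a power of 1/2, so log₂(1/p) is an integer.
H = Σ p·log₂(1/p) = 1/8·3 + 1/8·3 + 1/8·3 + 1/4·2 + 1/8·3 + 1/8·3 + 1/8·3 = 2.75 bits.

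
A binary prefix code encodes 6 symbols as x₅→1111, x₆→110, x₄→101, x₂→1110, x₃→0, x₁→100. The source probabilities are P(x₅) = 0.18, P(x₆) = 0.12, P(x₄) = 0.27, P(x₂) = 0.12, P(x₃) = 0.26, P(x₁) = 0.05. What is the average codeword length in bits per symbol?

L̄ = Σ pᵢ·ℓᵢ = 0.18·4 + 0.12·3 + 0.27·3 + 0.12·4 + 0.26·1 + 0.05·3 = 2.78 bits/symbol.

2.78 bits/symbol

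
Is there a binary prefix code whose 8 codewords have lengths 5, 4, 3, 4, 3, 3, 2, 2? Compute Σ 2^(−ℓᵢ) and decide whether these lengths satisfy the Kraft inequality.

1.03125; no

With common denominator 2^5 = 32: Σ 2^(−ℓᵢ) = 1/32 + 2/32 + 4/32 + 2/32 + 4/32 + 4/32 + 8/32 + 8/32 = 33/32 = 1.03125.
Kraft's inequality requires Σ ≤ 1; here Σ = 1.03125 > 1, so no such prefix code exists.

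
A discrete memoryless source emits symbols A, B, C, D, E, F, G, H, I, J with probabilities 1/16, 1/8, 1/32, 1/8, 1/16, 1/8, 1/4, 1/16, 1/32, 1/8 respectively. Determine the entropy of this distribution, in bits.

Each probability is a power of 1/2, so log₂(1/p) is an integer.
H = Σ p·log₂(1/p) = 1/16·4 + 1/8·3 + 1/32·5 + 1/8·3 + 1/16·4 + 1/8·3 + 1/4·2 + 1/16·4 + 1/32·5 + 1/8·3 = 3.0625 bits.

3.0625 bits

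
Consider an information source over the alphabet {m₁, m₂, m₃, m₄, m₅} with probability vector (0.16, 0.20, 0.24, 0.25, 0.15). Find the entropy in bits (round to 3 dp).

2.292 bits

H = −Σ pᵢ log₂ pᵢ.
−0.16·log₂(0.16) = 0.4230
−0.20·log₂(0.20) = 0.4644
−0.24·log₂(0.24) = 0.4941
−0.25·log₂(0.25) = 0.5000
−0.15·log₂(0.15) = 0.4105
Sum ≈ 2.2921 → 2.292 bits.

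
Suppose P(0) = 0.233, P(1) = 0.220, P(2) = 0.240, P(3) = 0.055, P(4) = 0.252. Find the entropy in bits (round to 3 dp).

H = −Σ pᵢ log₂ pᵢ.
−0.233·log₂(0.233) = 0.4897
−0.220·log₂(0.220) = 0.4806
−0.240·log₂(0.240) = 0.4941
−0.055·log₂(0.055) = 0.2301
−0.252·log₂(0.252) = 0.5011
Sum ≈ 2.1956 → 2.196 bits.

2.196 bits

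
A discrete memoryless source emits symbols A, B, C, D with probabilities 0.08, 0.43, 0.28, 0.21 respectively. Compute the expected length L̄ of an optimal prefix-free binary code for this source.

1.86 bits/symbol

Repeatedly combine the two least-probable nodes; the expected code length is the sum of the merged weights.
merge 2/25 + 21/100 → 29/100
merge 7/25 + 29/100 → 57/100
merge 43/100 + 57/100 → 1
L = 29/100 + 57/100 + 1 = 93/50 = 1.86 bits/symbol.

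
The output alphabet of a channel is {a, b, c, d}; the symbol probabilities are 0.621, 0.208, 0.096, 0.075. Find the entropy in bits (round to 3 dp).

1.503 bits

H = −Σ pᵢ log₂ pᵢ.
−0.621·log₂(0.621) = 0.4268
−0.208·log₂(0.208) = 0.4712
−0.096·log₂(0.096) = 0.3246
−0.075·log₂(0.075) = 0.2803
Sum ≈ 1.5029 → 1.503 bits.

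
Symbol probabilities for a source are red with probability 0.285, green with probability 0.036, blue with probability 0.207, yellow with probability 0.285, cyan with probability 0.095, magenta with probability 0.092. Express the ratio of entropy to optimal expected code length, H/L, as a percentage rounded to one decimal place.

Entropy H = −Σ p log₂ p ≈ 2.3146 bits.
Huffman merges: 9/250+23/250→16/125; 19/200+16/125→223/1000; 207/1000+223/1000→43/100; 57/200+57/200→57/100; 43/100+57/100→1. L = 2351/1000 ≈ 2.3510.
Efficiency = H/L = 2.3146/2.3510 = 98.5%.

98.5%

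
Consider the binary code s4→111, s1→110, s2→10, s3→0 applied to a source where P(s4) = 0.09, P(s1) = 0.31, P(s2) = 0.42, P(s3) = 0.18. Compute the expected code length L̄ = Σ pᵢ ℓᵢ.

L̄ = Σ pᵢ·ℓᵢ = 0.09·3 + 0.31·3 + 0.42·2 + 0.18·1 = 2.22 bits/symbol.

2.22 bits/symbol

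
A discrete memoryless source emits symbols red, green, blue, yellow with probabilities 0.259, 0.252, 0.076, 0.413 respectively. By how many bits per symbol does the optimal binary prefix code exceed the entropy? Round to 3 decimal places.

0.100 bits

Entropy H = −Σ p log₂ p ≈ 1.8153 bits.
Huffman merges: 19/250+63/250→41/125; 259/1000+41/125→587/1000; 413/1000+587/1000→1. L = 383/200 ≈ 1.9150.
L − H = 1.9150 − 1.8153 = 0.100 bits.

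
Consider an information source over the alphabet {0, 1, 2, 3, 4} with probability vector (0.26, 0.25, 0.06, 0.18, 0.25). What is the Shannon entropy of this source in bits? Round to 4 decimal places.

2.1941 bits

H = −Σ pᵢ log₂ pᵢ.
−0.26·log₂(0.26) = 0.5053
−0.25·log₂(0.25) = 0.5000
−0.06·log₂(0.06) = 0.2435
−0.18·log₂(0.18) = 0.4453
−0.25·log₂(0.25) = 0.5000
Sum ≈ 2.1941 → 2.1941 bits.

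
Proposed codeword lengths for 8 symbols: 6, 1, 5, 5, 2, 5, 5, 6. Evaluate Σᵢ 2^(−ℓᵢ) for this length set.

With common denominator 2^6 = 64: Σ 2^(−ℓᵢ) = 1/64 + 32/64 + 2/64 + 2/64 + 16/64 + 2/64 + 2/64 + 1/64 = 58/64 = 0.90625.

0.90625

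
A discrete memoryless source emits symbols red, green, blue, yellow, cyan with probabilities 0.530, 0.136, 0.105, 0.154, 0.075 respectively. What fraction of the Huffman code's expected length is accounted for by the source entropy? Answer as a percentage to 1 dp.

Entropy H = −Σ p log₂ p ≈ 1.9142 bits.
Huffman merges: 3/40+21/200→9/50; 17/125+77/500→29/100; 9/50+29/100→47/100; 47/100+53/100→1. L = 97/50 ≈ 1.9400.
Efficiency = H/L = 1.9142/1.9400 = 98.7%.

98.7%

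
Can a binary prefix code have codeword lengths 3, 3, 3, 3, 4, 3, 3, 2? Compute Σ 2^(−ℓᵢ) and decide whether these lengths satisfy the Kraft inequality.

1.0625; no

With common denominator 2^4 = 16: Σ 2^(−ℓᵢ) = 2/16 + 2/16 + 2/16 + 2/16 + 1/16 + 2/16 + 2/16 + 4/16 = 17/16 = 1.0625.
Kraft's inequality requires Σ ≤ 1; here Σ = 1.0625 > 1, so no such prefix code exists.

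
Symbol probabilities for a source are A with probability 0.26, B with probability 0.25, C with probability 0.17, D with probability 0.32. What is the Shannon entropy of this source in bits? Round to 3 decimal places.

1.966 bits

H = −Σ pᵢ log₂ pᵢ.
−0.26·log₂(0.26) = 0.5053
−0.25·log₂(0.25) = 0.5000
−0.17·log₂(0.17) = 0.4346
−0.32·log₂(0.32) = 0.5260
Sum ≈ 1.9659 → 1.966 bits.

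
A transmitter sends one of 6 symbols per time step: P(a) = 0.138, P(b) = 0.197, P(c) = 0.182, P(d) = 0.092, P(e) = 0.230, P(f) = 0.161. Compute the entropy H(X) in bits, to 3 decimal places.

H = −Σ pᵢ log₂ pᵢ.
−0.138·log₂(0.138) = 0.3943
−0.197·log₂(0.197) = 0.4617
−0.182·log₂(0.182) = 0.4474
−0.092·log₂(0.092) = 0.3167
−0.230·log₂(0.230) = 0.4877
−0.161·log₂(0.161) = 0.4242
Sum ≈ 2.5319 → 2.532 bits.

2.532 bits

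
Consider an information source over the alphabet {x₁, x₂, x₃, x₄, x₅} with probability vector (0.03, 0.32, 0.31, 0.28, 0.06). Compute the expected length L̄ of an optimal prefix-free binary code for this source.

Repeatedly combine the two least-probable nodes; the expected code length is the sum of the merged weights.
merge 3/100 + 3/50 → 9/100
merge 9/100 + 7/25 → 37/100
merge 31/100 + 8/25 → 63/100
merge 37/100 + 63/100 → 1
L = 9/100 + 37/100 + 63/100 + 1 = 209/100 = 2.09 bits/symbol.

2.09 bits/symbol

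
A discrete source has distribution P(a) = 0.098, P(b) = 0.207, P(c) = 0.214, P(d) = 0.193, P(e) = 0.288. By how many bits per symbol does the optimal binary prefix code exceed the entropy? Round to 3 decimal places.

0.041 bits

Entropy H = −Σ p log₂ p ≈ 2.2500 bits.
Huffman merges: 49/500+193/1000→291/1000; 207/1000+107/500→421/1000; 36/125+291/1000→579/1000; 421/1000+579/1000→1. L = 2291/1000 ≈ 2.2910.
L − H = 2.2910 − 2.2500 = 0.041 bits.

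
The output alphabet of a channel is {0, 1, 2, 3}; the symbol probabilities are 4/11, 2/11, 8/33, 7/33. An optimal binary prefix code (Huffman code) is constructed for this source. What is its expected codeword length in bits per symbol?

2 bits/symbol

Repeatedly combine the two least-probable nodes; the expected code length is the sum of the merged weights.
merge 2/11 + 7/33 → 13/33
merge 8/33 + 4/11 → 20/33
merge 13/33 + 20/33 → 1
L = 13/33 + 20/33 + 1 = 2 bits/symbol.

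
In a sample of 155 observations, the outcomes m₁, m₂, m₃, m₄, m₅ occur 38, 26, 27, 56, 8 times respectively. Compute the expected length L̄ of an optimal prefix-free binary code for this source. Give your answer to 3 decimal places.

2.219 bits/symbol

Probabilities are the counts divided by 155.
Repeatedly combine the two least-probable nodes; the expected code length is the sum of the merged weights.
merge 8/155 + 26/155 → 34/155
merge 27/155 + 34/155 → 61/155
merge 38/155 + 56/155 → 94/155
merge 61/155 + 94/155 → 1
L = 34/155 + 61/155 + 94/155 + 1 = 344/155 ≈ 2.219 bits/symbol.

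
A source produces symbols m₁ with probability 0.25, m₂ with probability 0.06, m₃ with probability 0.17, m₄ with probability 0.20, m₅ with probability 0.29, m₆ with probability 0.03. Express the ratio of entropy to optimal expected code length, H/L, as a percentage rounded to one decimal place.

Entropy H = −Σ p log₂ p ≈ 2.3122 bits.
Huffman merges: 3/100+3/50→9/100; 9/100+17/100→13/50; 1/5+1/4→9/20; 13/50+29/100→11/20; 9/20+11/20→1. L = 47/20 ≈ 2.3500.
Efficiency = H/L = 2.3122/2.3500 = 98.4%.

98.4%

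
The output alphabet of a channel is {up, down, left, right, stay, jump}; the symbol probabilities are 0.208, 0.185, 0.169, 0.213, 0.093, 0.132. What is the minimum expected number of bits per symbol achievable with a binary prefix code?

Repeatedly combine the two least-probable nodes; the expected code length is the sum of the merged weights.
merge 93/1000 + 33/250 → 9/40
merge 169/1000 + 37/200 → 177/500
merge 26/125 + 213/1000 → 421/1000
merge 9/40 + 177/500 → 579/1000
merge 421/1000 + 579/1000 → 1
L = 9/40 + 177/500 + 421/1000 + 579/1000 + 1 = 2579/1000 = 2.579 bits/symbol.

2.579 bits/symbol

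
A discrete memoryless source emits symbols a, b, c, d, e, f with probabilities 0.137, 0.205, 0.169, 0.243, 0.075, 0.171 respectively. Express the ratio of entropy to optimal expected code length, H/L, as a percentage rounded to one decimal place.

Entropy H = −Σ p log₂ p ≈ 2.5070 bits.
Huffman merges: 3/40+137/1000→53/250; 169/1000+171/1000→17/50; 41/200+53/250→417/1000; 243/1000+17/50→583/1000; 417/1000+583/1000→1. L = 319/125 ≈ 2.5520.
Efficiency = H/L = 2.5070/2.5520 = 98.2%.

98.2%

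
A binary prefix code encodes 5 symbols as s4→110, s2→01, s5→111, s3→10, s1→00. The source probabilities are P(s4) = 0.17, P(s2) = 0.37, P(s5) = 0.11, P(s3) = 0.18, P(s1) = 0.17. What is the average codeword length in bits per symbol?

2.28 bits/symbol

L̄ = Σ pᵢ·ℓᵢ = 0.17·3 + 0.37·2 + 0.11·3 + 0.18·2 + 0.17·2 = 2.28 bits/symbol.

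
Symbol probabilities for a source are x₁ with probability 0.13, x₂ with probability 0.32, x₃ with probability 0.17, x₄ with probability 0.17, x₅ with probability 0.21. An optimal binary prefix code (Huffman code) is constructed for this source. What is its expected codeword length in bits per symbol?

2.3 bits/symbol

Repeatedly combine the two least-probable nodes; the expected code length is the sum of the merged weights.
merge 13/100 + 17/100 → 3/10
merge 17/100 + 21/100 → 19/50
merge 3/10 + 8/25 → 31/50
merge 19/50 + 31/50 → 1
L = 3/10 + 19/50 + 31/50 + 1 = 23/10 = 2.3 bits/symbol.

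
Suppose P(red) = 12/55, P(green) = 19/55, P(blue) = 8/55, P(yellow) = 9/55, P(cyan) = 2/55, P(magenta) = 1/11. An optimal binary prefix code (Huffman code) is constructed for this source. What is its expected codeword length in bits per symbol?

2.4 bits/symbol

Repeatedly combine the two least-probable nodes; the expected code length is the sum of the merged weights.
merge 2/55 + 1/11 → 7/55
merge 7/55 + 8/55 → 3/11
merge 9/55 + 12/55 → 21/55
merge 3/11 + 19/55 → 34/55
merge 21/55 + 34/55 → 1
L = 7/55 + 3/11 + 21/55 + 34/55 + 1 = 12/5 = 2.4 bits/symbol.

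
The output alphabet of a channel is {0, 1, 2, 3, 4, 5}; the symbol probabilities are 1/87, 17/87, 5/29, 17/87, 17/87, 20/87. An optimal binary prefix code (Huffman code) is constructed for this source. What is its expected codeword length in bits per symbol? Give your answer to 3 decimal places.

Repeatedly combine the two least-probable nodes; the expected code length is the sum of the merged weights.
merge 1/87 + 5/29 → 16/87
merge 16/87 + 17/87 → 11/29
merge 17/87 + 17/87 → 34/87
merge 20/87 + 11/29 → 53/87
merge 34/87 + 53/87 → 1
L = 16/87 + 11/29 + 34/87 + 53/87 + 1 = 223/87 ≈ 2.563 bits/symbol.

2.563 bits/symbol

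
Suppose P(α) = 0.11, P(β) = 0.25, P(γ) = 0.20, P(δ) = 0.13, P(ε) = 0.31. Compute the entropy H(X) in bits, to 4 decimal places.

H = −Σ pᵢ log₂ pᵢ.
−0.11·log₂(0.11) = 0.3503
−0.25·log₂(0.25) = 0.5000
−0.20·log₂(0.20) = 0.4644
−0.13·log₂(0.13) = 0.3826
−0.31·log₂(0.31) = 0.5238
Sum ≈ 2.2211 → 2.2211 bits.

2.2211 bits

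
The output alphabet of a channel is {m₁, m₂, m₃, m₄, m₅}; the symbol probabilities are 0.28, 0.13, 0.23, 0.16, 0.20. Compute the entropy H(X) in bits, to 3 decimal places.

2.272 bits

H = −Σ pᵢ log₂ pᵢ.
−0.28·log₂(0.28) = 0.5142
−0.13·log₂(0.13) = 0.3826
−0.23·log₂(0.23) = 0.4877
−0.16·log₂(0.16) = 0.4230
−0.20·log₂(0.20) = 0.4644
Sum ≈ 2.2719 → 2.272 bits.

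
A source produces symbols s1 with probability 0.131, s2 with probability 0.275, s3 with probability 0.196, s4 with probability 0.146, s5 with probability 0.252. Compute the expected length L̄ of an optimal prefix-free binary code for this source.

Repeatedly combine the two least-probable nodes; the expected code length is the sum of the merged weights.
merge 131/1000 + 73/500 → 277/1000
merge 49/250 + 63/250 → 56/125
merge 11/40 + 277/1000 → 69/125
merge 56/125 + 69/125 → 1
L = 277/1000 + 56/125 + 69/125 + 1 = 2277/1000 = 2.277 bits/symbol.

2.277 bits/symbol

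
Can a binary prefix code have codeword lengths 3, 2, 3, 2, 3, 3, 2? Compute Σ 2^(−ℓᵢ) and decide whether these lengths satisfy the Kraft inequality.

1.25; no

With common denominator 2^3 = 8: Σ 2^(−ℓᵢ) = 1/8 + 2/8 + 1/8 + 2/8 + 1/8 + 1/8 + 2/8 = 10/8 = 1.25.
Kraft's inequality requires Σ ≤ 1; here Σ = 1.25 > 1, so no such prefix code exists.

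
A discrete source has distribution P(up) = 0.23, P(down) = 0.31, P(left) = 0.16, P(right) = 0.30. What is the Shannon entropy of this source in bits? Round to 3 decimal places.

1.956 bits

H = −Σ pᵢ log₂ pᵢ.
−0.23·log₂(0.23) = 0.4877
−0.31·log₂(0.31) = 0.5238
−0.16·log₂(0.16) = 0.4230
−0.30·log₂(0.30) = 0.5211
Sum ≈ 1.9556 → 1.956 bits.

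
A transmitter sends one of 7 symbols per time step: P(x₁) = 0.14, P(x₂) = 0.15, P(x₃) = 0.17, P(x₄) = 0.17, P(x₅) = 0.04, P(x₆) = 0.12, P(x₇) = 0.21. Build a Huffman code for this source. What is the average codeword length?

Repeatedly combine the two least-probable nodes; the expected code length is the sum of the merged weights.
merge 1/25 + 3/25 → 4/25
merge 7/50 + 3/20 → 29/100
merge 4/25 + 17/100 → 33/100
merge 17/100 + 21/100 → 19/50
merge 29/100 + 33/100 → 31/50
merge 19/50 + 31/50 → 1
L = 4/25 + 29/100 + 33/100 + 19/50 + 31/50 + 1 = 139/50 = 2.78 bits/symbol.

2.78 bits/symbol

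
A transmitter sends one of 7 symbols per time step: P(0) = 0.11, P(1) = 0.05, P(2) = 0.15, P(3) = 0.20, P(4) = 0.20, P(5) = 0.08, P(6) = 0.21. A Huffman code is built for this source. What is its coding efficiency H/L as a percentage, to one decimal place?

Entropy H = −Σ p log₂ p ≈ 2.6700 bits.
Huffman merges: 1/20+2/25→13/100; 11/100+13/100→6/25; 3/20+1/5→7/20; 1/5+21/100→41/100; 6/25+7/20→59/100; 41/100+59/100→1. L = 68/25 ≈ 2.7200.
Efficiency = H/L = 2.6700/2.7200 = 98.2%.

98.2%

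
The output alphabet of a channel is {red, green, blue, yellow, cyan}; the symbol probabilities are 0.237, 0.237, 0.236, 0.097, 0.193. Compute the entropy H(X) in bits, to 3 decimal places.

H = −Σ pᵢ log₂ pᵢ.
−0.237·log₂(0.237) = 0.4923
−0.237·log₂(0.237) = 0.4923
−0.236·log₂(0.236) = 0.4916
−0.097·log₂(0.097) = 0.3265
−0.193·log₂(0.193) = 0.4581
Sum ≈ 2.2607 → 2.261 bits.

2.261 bits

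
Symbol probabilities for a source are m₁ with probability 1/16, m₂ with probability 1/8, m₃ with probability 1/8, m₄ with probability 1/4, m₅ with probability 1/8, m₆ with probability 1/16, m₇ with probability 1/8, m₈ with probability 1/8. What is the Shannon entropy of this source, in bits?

2.875 bits

Each probability is a power of 1/2, so log₂(1/p) is an integer.
H = Σ p·log₂(1/p) = 1/16·4 + 1/8·3 + 1/8·3 + 1/4·2 + 1/8·3 + 1/16·4 + 1/8·3 + 1/8·3 = 2.875 bits.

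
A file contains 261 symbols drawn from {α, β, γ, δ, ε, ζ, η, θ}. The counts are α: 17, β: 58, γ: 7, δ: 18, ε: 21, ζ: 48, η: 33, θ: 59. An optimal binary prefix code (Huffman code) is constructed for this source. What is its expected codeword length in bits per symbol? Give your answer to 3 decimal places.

Probabilities are the counts divided by 261.
Repeatedly combine the two least-probable nodes; the expected code length is the sum of the merged weights.
merge 7/261 + 17/261 → 8/87
merge 2/29 + 7/87 → 13/87
merge 8/87 + 11/87 → 19/87
merge 13/87 + 16/87 → 1/3
merge 19/87 + 2/9 → 115/261
merge 59/261 + 1/3 → 146/261
merge 115/261 + 146/261 → 1
L = 8/87 + 13/87 + 19/87 + 1/3 + 115/261 + 146/261 + 1 = 81/29 ≈ 2.793 bits/symbol.

2.793 bits/symbol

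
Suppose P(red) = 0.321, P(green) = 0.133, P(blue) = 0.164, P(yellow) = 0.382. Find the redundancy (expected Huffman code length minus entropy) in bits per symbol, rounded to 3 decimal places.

Entropy H = −Σ p log₂ p ≈ 1.8714 bits.
Huffman merges: 133/1000+41/250→297/1000; 297/1000+321/1000→309/500; 191/500+309/500→1. L = 383/200 ≈ 1.9150.
L − H = 1.9150 − 1.8714 = 0.044 bits.

0.044 bits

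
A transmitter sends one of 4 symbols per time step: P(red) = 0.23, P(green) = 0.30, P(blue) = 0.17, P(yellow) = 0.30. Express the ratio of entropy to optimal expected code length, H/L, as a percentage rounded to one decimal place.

98.2%

Entropy H = −Σ p log₂ p ≈ 1.9644 bits.
Huffman merges: 17/100+23/100→2/5; 3/10+3/10→3/5; 2/5+3/5→1. L = 2 ≈ 2.0000.
Efficiency = H/L = 1.9644/2.0000 = 98.2%.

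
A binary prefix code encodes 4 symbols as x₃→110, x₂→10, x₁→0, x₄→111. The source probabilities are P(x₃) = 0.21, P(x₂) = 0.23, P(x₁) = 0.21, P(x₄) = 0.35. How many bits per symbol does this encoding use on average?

2.35 bits/symbol

L̄ = Σ pᵢ·ℓᵢ = 0.21·3 + 0.23·2 + 0.21·1 + 0.35·3 = 2.35 bits/symbol.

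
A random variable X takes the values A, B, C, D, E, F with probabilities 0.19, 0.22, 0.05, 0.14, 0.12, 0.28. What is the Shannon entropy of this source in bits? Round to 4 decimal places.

2.4303 bits

H = −Σ pᵢ log₂ pᵢ.
−0.19·log₂(0.19) = 0.4552
−0.22·log₂(0.22) = 0.4806
−0.05·log₂(0.05) = 0.2161
−0.14·log₂(0.14) = 0.3971
−0.12·log₂(0.12) = 0.3671
−0.28·log₂(0.28) = 0.5142
Sum ≈ 2.4303 → 2.4303 bits.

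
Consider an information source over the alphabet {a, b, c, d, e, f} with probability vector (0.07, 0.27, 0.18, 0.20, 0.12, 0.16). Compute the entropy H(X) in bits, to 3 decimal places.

2.478 bits

H = −Σ pᵢ log₂ pᵢ.
−0.07·log₂(0.07) = 0.2686
−0.27·log₂(0.27) = 0.5100
−0.18·log₂(0.18) = 0.4453
−0.20·log₂(0.20) = 0.4644
−0.12·log₂(0.12) = 0.3671
−0.16·log₂(0.16) = 0.4230
Sum ≈ 2.4784 → 2.478 bits.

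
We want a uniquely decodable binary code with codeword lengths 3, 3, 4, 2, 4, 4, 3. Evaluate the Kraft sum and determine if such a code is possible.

0.8125; yes

With common denominator 2^4 = 16: Σ 2^(−ℓᵢ) = 2/16 + 2/16 + 1/16 + 4/16 + 1/16 + 1/16 + 2/16 = 13/16 = 0.8125.
Kraft's inequality requires Σ ≤ 1; here Σ = 0.8125 ≤ 1, so such a prefix code exists.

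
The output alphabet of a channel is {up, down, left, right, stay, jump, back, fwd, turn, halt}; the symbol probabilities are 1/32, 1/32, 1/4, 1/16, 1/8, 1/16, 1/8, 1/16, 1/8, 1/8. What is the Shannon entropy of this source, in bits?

Each probability is a power of 1/2, so log₂(1/p) is an integer.
H = Σ p·log₂(1/p) = 1/32·5 + 1/32·5 + 1/4·2 + 1/16·4 + 1/8·3 + 1/16·4 + 1/8·3 + 1/16·4 + 1/8·3 + 1/8·3 = 3.0625 bits.

3.0625 bits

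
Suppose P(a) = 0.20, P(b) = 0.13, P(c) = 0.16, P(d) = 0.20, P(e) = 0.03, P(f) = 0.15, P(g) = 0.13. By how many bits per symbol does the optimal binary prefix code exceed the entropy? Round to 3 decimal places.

0.081 bits

Entropy H = −Σ p log₂ p ≈ 2.6794 bits.
Huffman merges: 3/100+13/100→4/25; 13/100+3/20→7/25; 4/25+4/25→8/25; 1/5+1/5→2/5; 7/25+8/25→3/5; 2/5+3/5→1. L = 69/25 ≈ 2.7600.
L − H = 2.7600 − 2.6794 = 0.081 bits.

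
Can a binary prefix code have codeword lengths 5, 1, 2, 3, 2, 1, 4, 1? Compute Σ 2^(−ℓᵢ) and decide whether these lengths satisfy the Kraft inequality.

With common denominator 2^5 = 32: Σ 2^(−ℓᵢ) = 1/32 + 16/32 + 8/32 + 4/32 + 8/32 + 16/32 + 2/32 + 16/32 = 71/32 = 2.21875.
Kraft's inequality requires Σ ≤ 1; here Σ = 2.21875 > 1, so no such prefix code exists.

2.21875; no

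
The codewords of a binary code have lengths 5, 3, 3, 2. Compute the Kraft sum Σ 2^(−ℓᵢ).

With common denominator 2^5 = 32: Σ 2^(−ℓᵢ) = 1/32 + 4/32 + 4/32 + 8/32 = 17/32 = 0.53125.

0.53125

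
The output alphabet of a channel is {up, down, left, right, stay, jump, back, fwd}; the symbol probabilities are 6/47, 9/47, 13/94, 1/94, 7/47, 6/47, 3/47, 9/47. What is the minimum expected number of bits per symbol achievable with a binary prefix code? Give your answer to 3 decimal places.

2.883 bits/symbol

Repeatedly combine the two least-probable nodes; the expected code length is the sum of the merged weights.
merge 1/94 + 3/47 → 7/94
merge 7/94 + 6/47 → 19/94
merge 6/47 + 13/94 → 25/94
merge 7/47 + 9/47 → 16/47
merge 9/47 + 19/94 → 37/94
merge 25/94 + 16/47 → 57/94
merge 37/94 + 57/94 → 1
L = 7/94 + 19/94 + 25/94 + 16/47 + 37/94 + 57/94 + 1 = 271/94 ≈ 2.883 bits/symbol.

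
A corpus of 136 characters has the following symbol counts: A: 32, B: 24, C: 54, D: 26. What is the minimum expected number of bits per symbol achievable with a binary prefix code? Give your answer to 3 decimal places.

Probabilities are the counts divided by 136.
Repeatedly combine the two least-probable nodes; the expected code length is the sum of the merged weights.
merge 3/17 + 13/68 → 25/68
merge 4/17 + 25/68 → 41/68
merge 27/68 + 41/68 → 1
L = 25/68 + 41/68 + 1 = 67/34 ≈ 1.971 bits/symbol.

1.971 bits/symbol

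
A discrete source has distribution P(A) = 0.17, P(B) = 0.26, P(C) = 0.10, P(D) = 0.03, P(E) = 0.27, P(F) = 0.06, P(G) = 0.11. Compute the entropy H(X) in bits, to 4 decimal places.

H = −Σ pᵢ log₂ pᵢ.
−0.17·log₂(0.17) = 0.4346
−0.26·log₂(0.26) = 0.5053
−0.10·log₂(0.10) = 0.3322
−0.03·log₂(0.03) = 0.1518
−0.27·log₂(0.27) = 0.5100
−0.06·log₂(0.06) = 0.2435
−0.11·log₂(0.11) = 0.3503
Sum ≈ 2.5277 → 2.5277 bits.

2.5277 bits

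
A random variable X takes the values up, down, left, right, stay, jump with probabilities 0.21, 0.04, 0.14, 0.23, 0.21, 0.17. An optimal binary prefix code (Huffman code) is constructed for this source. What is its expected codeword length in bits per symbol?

2.53 bits/symbol

Repeatedly combine the two least-probable nodes; the expected code length is the sum of the merged weights.
merge 1/25 + 7/50 → 9/50
merge 17/100 + 9/50 → 7/20
merge 21/100 + 21/100 → 21/50
merge 23/100 + 7/20 → 29/50
merge 21/50 + 29/50 → 1
L = 9/50 + 7/20 + 21/50 + 29/50 + 1 = 253/100 = 2.53 bits/symbol.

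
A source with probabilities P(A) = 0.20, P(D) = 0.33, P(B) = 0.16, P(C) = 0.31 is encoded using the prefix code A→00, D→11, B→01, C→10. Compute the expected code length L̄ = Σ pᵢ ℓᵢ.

2 bits/symbol

L̄ = Σ pᵢ·ℓᵢ = 0.20·2 + 0.33·2 + 0.16·2 + 0.31·2 = 2 bits/symbol.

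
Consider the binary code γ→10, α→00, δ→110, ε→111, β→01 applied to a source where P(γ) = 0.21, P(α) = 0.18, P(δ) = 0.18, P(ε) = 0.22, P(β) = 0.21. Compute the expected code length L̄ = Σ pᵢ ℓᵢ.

2.4 bits/symbol

L̄ = Σ pᵢ·ℓᵢ = 0.21·2 + 0.18·2 + 0.18·3 + 0.22·3 + 0.21·2 = 2.4 bits/symbol.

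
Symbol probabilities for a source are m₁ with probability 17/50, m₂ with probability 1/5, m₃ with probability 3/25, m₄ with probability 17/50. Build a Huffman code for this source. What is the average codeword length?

Repeatedly combine the two least-probable nodes; the expected code length is the sum of the merged weights.
merge 3/25 + 1/5 → 8/25
merge 8/25 + 17/50 → 33/50
merge 17/50 + 33/50 → 1
L = 8/25 + 33/50 + 1 = 99/50 = 1.98 bits/symbol.

1.98 bits/symbol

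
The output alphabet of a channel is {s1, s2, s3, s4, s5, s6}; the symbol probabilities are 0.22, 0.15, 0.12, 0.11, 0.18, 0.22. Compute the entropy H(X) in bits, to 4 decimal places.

H = −Σ pᵢ log₂ pᵢ.
−0.22·log₂(0.22) = 0.4806
−0.15·log₂(0.15) = 0.4105
−0.12·log₂(0.12) = 0.3671
−0.11·log₂(0.11) = 0.3503
−0.18·log₂(0.18) = 0.4453
−0.22·log₂(0.22) = 0.4806
Sum ≈ 2.5344 → 2.5344 bits.

2.5344 bits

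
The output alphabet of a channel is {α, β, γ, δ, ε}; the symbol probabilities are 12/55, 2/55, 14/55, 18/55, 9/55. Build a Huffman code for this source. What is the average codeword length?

Repeatedly combine the two least-probable nodes; the expected code length is the sum of the merged weights.
merge 2/55 + 9/55 → 1/5
merge 1/5 + 12/55 → 23/55
merge 14/55 + 18/55 → 32/55
merge 23/55 + 32/55 → 1
L = 1/5 + 23/55 + 32/55 + 1 = 11/5 = 2.2 bits/symbol.

2.2 bits/symbol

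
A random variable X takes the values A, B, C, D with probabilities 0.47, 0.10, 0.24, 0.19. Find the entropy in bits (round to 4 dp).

1.7935 bits

H = −Σ pᵢ log₂ pᵢ.
−0.47·log₂(0.47) = 0.5120
−0.10·log₂(0.10) = 0.3322
−0.24·log₂(0.24) = 0.4941
−0.19·log₂(0.19) = 0.4552
Sum ≈ 1.7935 → 1.7935 bits.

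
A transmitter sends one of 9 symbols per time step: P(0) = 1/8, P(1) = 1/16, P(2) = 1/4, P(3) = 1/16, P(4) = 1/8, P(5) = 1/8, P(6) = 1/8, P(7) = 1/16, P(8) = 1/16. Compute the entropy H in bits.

Each probability is a power of 1/2, so log₂(1/p) is an integer.
H = Σ p·log₂(1/p) = 1/8·3 + 1/16·4 + 1/4·2 + 1/16·4 + 1/8·3 + 1/8·3 + 1/8·3 + 1/16·4 + 1/16·4 = 3 bits.

3 bits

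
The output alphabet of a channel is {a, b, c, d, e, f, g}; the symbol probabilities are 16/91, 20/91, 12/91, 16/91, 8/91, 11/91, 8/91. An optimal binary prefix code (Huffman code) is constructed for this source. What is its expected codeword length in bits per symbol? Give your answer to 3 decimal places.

2.780 bits/symbol

Repeatedly combine the two least-probable nodes; the expected code length is the sum of the merged weights.
merge 8/91 + 8/91 → 16/91
merge 11/91 + 12/91 → 23/91
merge 16/91 + 16/91 → 32/91
merge 16/91 + 20/91 → 36/91
merge 23/91 + 32/91 → 55/91
merge 36/91 + 55/91 → 1
L = 16/91 + 23/91 + 32/91 + 36/91 + 55/91 + 1 = 253/91 ≈ 2.780 bits/symbol.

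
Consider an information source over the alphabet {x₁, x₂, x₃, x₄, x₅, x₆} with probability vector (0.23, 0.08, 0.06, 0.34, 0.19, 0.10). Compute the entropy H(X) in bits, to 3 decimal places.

2.339 bits

H = −Σ pᵢ log₂ pᵢ.
−0.23·log₂(0.23) = 0.4877
−0.08·log₂(0.08) = 0.2915
−0.06·log₂(0.06) = 0.2435
−0.34·log₂(0.34) = 0.5292
−0.19·log₂(0.19) = 0.4552
−0.10·log₂(0.10) = 0.3322
Sum ≈ 2.3393 → 2.339 bits.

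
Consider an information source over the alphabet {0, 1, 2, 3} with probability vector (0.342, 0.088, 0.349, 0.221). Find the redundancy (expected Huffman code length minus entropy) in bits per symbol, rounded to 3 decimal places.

0.111 bits

Entropy H = −Σ p log₂ p ≈ 1.8493 bits.
Huffman merges: 11/125+221/1000→309/1000; 309/1000+171/500→651/1000; 349/1000+651/1000→1. L = 49/25 ≈ 1.9600.
L − H = 1.9600 − 1.8493 = 0.111 bits.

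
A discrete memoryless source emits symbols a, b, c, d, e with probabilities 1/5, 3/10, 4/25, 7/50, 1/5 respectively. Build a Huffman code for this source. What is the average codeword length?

2.3 bits/symbol

Repeatedly combine the two least-probable nodes; the expected code length is the sum of the merged weights.
merge 7/50 + 4/25 → 3/10
merge 1/5 + 1/5 → 2/5
merge 3/10 + 3/10 → 3/5
merge 2/5 + 3/5 → 1
L = 3/10 + 2/5 + 3/5 + 1 = 23/10 = 2.3 bits/symbol.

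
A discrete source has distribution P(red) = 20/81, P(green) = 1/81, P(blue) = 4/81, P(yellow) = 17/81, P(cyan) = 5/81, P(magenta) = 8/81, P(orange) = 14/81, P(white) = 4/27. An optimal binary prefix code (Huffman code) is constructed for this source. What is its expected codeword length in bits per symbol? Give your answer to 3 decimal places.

2.728 bits/symbol

Repeatedly combine the two least-probable nodes; the expected code length is the sum of the merged weights.
merge 1/81 + 4/81 → 5/81
merge 5/81 + 5/81 → 10/81
merge 8/81 + 10/81 → 2/9
merge 4/27 + 14/81 → 26/81
merge 17/81 + 2/9 → 35/81
merge 20/81 + 26/81 → 46/81
merge 35/81 + 46/81 → 1
L = 5/81 + 10/81 + 2/9 + 26/81 + 35/81 + 46/81 + 1 = 221/81 ≈ 2.728 bits/symbol.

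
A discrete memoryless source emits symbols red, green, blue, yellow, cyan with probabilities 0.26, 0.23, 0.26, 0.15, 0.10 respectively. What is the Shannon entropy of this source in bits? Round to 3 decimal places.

H = −Σ pᵢ log₂ pᵢ.
−0.26·log₂(0.26) = 0.5053
−0.23·log₂(0.23) = 0.4877
−0.26·log₂(0.26) = 0.5053
−0.15·log₂(0.15) = 0.4105
−0.10·log₂(0.10) = 0.3322
Sum ≈ 2.2410 → 2.241 bits.

2.241 bits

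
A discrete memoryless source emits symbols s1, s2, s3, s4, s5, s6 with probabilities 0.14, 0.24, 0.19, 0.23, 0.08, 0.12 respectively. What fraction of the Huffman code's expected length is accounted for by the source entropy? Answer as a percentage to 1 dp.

98.5%

Entropy H = −Σ p log₂ p ≈ 2.4927 bits.
Huffman merges: 2/25+3/25→1/5; 7/50+19/100→33/100; 1/5+23/100→43/100; 6/25+33/100→57/100; 43/100+57/100→1. L = 253/100 ≈ 2.5300.
Efficiency = H/L = 2.4927/2.5300 = 98.5%.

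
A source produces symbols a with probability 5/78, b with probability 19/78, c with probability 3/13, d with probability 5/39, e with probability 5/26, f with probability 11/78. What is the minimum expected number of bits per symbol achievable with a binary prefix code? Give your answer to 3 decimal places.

2.526 bits/symbol

Repeatedly combine the two least-probable nodes; the expected code length is the sum of the merged weights.
merge 5/78 + 5/39 → 5/26
merge 11/78 + 5/26 → 1/3
merge 5/26 + 3/13 → 11/26
merge 19/78 + 1/3 → 15/26
merge 11/26 + 15/26 → 1
L = 5/26 + 1/3 + 11/26 + 15/26 + 1 = 197/78 ≈ 2.526 bits/symbol.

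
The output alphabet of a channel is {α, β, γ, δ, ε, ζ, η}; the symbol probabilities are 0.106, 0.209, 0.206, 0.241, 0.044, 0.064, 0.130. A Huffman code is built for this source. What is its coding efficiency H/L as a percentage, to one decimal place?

98.4%

Entropy H = −Σ p log₂ p ≈ 2.6142 bits.
Huffman merges: 11/250+8/125→27/250; 53/500+27/250→107/500; 13/100+103/500→42/125; 209/1000+107/500→423/1000; 241/1000+42/125→577/1000; 423/1000+577/1000→1. L = 1329/500 ≈ 2.6580.
Efficiency = H/L = 2.6142/2.6580 = 98.4%.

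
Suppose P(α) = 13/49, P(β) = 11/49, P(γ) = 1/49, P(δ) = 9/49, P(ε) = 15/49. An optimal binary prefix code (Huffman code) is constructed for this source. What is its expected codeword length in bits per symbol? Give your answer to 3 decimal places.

Repeatedly combine the two least-probable nodes; the expected code length is the sum of the merged weights.
merge 1/49 + 9/49 → 10/49
merge 10/49 + 11/49 → 3/7
merge 13/49 + 15/49 → 4/7
merge 3/7 + 4/7 → 1
L = 10/49 + 3/7 + 4/7 + 1 = 108/49 ≈ 2.204 bits/symbol.

2.204 bits/symbol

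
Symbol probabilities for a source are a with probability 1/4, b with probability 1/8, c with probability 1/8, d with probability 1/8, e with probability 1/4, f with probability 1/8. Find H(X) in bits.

Each probability is a power of 1/2, so log₂(1/p) is an integer.
H = Σ p·log₂(1/p) = 1/4·2 + 1/8·3 + 1/8·3 + 1/8·3 + 1/4·2 + 1/8·3 = 2.5 bits.

2.5 bits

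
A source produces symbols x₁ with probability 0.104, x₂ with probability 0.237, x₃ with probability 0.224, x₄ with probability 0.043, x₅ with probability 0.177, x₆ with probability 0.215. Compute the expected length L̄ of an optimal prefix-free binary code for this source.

Repeatedly combine the two least-probable nodes; the expected code length is the sum of the merged weights.
merge 43/1000 + 13/125 → 147/1000
merge 147/1000 + 177/1000 → 81/250
merge 43/200 + 28/125 → 439/1000
merge 237/1000 + 81/250 → 561/1000
merge 439/1000 + 561/1000 → 1
L = 147/1000 + 81/250 + 439/1000 + 561/1000 + 1 = 2471/1000 = 2.471 bits/symbol.

2.471 bits/symbol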